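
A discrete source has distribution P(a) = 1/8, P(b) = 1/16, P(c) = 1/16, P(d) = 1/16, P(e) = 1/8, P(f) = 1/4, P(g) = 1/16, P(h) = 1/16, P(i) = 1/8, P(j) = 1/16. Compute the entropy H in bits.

3.125 bits

Each probability is a power of 1/2, so log₂(1/p) is an integer.
H = Σ p·log₂(1/p) = 1/8·3 + 1/16·4 + 1/16·4 + 1/16·4 + 1/8·3 + 1/4·2 + 1/16·4 + 1/16·4 + 1/8·3 + 1/16·4 = 3.125 bits.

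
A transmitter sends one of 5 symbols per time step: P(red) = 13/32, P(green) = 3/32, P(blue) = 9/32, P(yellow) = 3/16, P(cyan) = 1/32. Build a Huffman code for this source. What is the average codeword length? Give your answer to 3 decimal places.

2.031 bits/symbol

Repeatedly combine the two least-probable nodes; the expected code length is the sum of the merged weights.
merge 1/32 + 3/32 → 1/8
merge 1/8 + 3/16 → 5/16
merge 9/32 + 5/16 → 19/32
merge 13/32 + 19/32 → 1
L = 1/8 + 5/16 + 19/32 + 1 = 65/32 ≈ 2.031 bits/symbol.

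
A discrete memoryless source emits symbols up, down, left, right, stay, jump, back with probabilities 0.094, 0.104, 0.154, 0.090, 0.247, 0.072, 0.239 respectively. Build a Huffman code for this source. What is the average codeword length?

Repeatedly combine the two least-probable nodes; the expected code length is the sum of the merged weights.
merge 9/125 + 9/100 → 81/500
merge 47/500 + 13/125 → 99/500
merge 77/500 + 81/500 → 79/250
merge 99/500 + 239/1000 → 437/1000
merge 247/1000 + 79/250 → 563/1000
merge 437/1000 + 563/1000 → 1
L = 81/500 + 99/500 + 79/250 + 437/1000 + 563/1000 + 1 = 669/250 = 2.676 bits/symbol.

2.676 bits/symbol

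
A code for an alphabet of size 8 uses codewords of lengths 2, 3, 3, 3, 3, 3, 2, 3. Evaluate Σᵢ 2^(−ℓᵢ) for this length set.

With common denominator 2^3 = 8: Σ 2^(−ℓᵢ) = 2/8 + 1/8 + 1/8 + 1/8 + 1/8 + 1/8 + 2/8 + 1/8 = 10/8 = 1.25.

1.25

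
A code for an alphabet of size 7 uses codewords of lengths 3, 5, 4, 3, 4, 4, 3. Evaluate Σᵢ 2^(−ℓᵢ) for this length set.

With common denominator 2^5 = 32: Σ 2^(−ℓᵢ) = 4/32 + 1/32 + 2/32 + 4/32 + 2/32 + 2/32 + 4/32 = 19/32 = 0.59375.

0.59375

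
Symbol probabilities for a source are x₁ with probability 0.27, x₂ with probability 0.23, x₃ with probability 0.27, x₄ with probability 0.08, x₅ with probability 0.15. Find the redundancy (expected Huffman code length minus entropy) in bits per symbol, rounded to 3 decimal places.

0.020 bits

Entropy H = −Σ p log₂ p ≈ 2.2098 bits.
Huffman merges: 2/25+3/20→23/100; 23/100+23/100→23/50; 27/100+27/100→27/50; 23/50+27/50→1. L = 223/100 ≈ 2.2300.
L − H = 2.2300 − 2.2098 = 0.020 bits.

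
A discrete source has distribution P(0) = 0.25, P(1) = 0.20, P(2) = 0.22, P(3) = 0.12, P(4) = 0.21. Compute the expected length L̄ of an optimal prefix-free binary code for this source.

2.32 bits/symbol

Repeatedly combine the two least-probable nodes; the expected code length is the sum of the merged weights.
merge 3/25 + 1/5 → 8/25
merge 21/100 + 11/50 → 43/100
merge 1/4 + 8/25 → 57/100
merge 43/100 + 57/100 → 1
L = 8/25 + 43/100 + 57/100 + 1 = 58/25 = 2.32 bits/symbol.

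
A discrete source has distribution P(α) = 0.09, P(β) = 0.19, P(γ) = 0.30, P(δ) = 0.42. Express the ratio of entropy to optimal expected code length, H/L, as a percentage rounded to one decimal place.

Entropy H = −Σ p log₂ p ≈ 1.8146 bits.
Huffman merges: 9/100+19/100→7/25; 7/25+3/10→29/50; 21/50+29/50→1. L = 93/50 ≈ 1.8600.
Efficiency = H/L = 1.8146/1.8600 = 97.6%.

97.6%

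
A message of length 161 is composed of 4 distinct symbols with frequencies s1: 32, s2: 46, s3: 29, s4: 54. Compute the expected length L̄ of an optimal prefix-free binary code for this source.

Probabilities are the counts divided by 161.
Repeatedly combine the two least-probable nodes; the expected code length is the sum of the merged weights.
merge 29/161 + 32/161 → 61/161
merge 2/7 + 54/161 → 100/161
merge 61/161 + 100/161 → 1
L = 61/161 + 100/161 + 1 = 2 bits/symbol.

2 bits/symbol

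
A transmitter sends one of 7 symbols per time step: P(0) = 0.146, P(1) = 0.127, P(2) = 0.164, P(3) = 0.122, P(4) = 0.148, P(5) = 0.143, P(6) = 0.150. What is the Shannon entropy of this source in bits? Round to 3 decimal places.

2.801 bits

H = −Σ pᵢ log₂ pᵢ.
−0.146·log₂(0.146) = 0.4053
−0.127·log₂(0.127) = 0.3781
−0.164·log₂(0.164) = 0.4278
−0.122·log₂(0.122) = 0.3703
−0.148·log₂(0.148) = 0.4079
−0.143·log₂(0.143) = 0.4012
−0.150·log₂(0.150) = 0.4105
Sum ≈ 2.8011 → 2.801 bits.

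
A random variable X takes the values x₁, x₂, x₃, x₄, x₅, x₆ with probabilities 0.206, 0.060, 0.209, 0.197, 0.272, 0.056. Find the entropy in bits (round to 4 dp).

2.3906 bits

H = −Σ pᵢ log₂ pᵢ.
−0.206·log₂(0.206) = 0.4695
−0.060·log₂(0.060) = 0.2435
−0.209·log₂(0.209) = 0.4720
−0.197·log₂(0.197) = 0.4617
−0.272·log₂(0.272) = 0.5109
−0.056·log₂(0.056) = 0.2329
Sum ≈ 2.3906 → 2.3906 bits.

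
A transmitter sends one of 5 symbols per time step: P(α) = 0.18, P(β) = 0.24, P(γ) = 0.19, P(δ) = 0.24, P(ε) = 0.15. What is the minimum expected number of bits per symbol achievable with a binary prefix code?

Repeatedly combine the two least-probable nodes; the expected code length is the sum of the merged weights.
merge 3/20 + 9/50 → 33/100
merge 19/100 + 6/25 → 43/100
merge 6/25 + 33/100 → 57/100
merge 43/100 + 57/100 → 1
L = 33/100 + 43/100 + 57/100 + 1 = 233/100 = 2.33 bits/symbol.

2.33 bits/symbol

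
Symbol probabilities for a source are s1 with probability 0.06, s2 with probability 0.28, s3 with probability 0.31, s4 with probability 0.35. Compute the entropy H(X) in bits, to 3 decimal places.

H = −Σ pᵢ log₂ pᵢ.
−0.06·log₂(0.06) = 0.2435
−0.28·log₂(0.28) = 0.5142
−0.31·log₂(0.31) = 0.5238
−0.35·log₂(0.35) = 0.5301
Sum ≈ 1.8116 → 1.812 bits.

1.812 bits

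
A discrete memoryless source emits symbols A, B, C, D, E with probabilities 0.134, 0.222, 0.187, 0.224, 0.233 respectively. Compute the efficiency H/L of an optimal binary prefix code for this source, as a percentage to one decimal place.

98.9%

Entropy H = −Σ p log₂ p ≈ 2.2961 bits.
Huffman merges: 67/500+187/1000→321/1000; 111/500+28/125→223/500; 233/1000+321/1000→277/500; 223/500+277/500→1. L = 2321/1000 ≈ 2.3210.
Efficiency = H/L = 2.2961/2.3210 = 98.9%.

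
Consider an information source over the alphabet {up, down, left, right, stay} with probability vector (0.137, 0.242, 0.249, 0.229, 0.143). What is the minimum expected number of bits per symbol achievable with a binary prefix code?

Repeatedly combine the two least-probable nodes; the expected code length is the sum of the merged weights.
merge 137/1000 + 143/1000 → 7/25
merge 229/1000 + 121/500 → 471/1000
merge 249/1000 + 7/25 → 529/1000
merge 471/1000 + 529/1000 → 1
L = 7/25 + 471/1000 + 529/1000 + 1 = 57/25 = 2.28 bits/symbol.

2.28 bits/symbol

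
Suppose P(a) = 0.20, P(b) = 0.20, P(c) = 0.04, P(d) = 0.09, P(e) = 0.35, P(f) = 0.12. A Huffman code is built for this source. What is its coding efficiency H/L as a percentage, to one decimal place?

Entropy H = −Σ p log₂ p ≈ 2.3243 bits.
Huffman merges: 1/25+9/100→13/100; 3/25+13/100→1/4; 1/5+1/5→2/5; 1/4+7/20→3/5; 2/5+3/5→1. L = 119/50 ≈ 2.3800.
Efficiency = H/L = 2.3243/2.3800 = 97.7%.

97.7%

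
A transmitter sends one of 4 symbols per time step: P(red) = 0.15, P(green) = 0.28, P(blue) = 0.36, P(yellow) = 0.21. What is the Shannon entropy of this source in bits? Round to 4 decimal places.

H = −Σ pᵢ log₂ pᵢ.
−0.15·log₂(0.15) = 0.4105
−0.28·log₂(0.28) = 0.5142
−0.36·log₂(0.36) = 0.5306
−0.21·log₂(0.21) = 0.4728
Sum ≈ 1.9282 → 1.9282 bits.

1.9282 bits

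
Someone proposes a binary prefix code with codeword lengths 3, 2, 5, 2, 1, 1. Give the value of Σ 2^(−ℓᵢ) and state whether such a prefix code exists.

With common denominator 2^5 = 32: Σ 2^(−ℓᵢ) = 4/32 + 8/32 + 1/32 + 8/32 + 16/32 + 16/32 = 53/32 = 1.65625.
Kraft's inequality requires Σ ≤ 1; here Σ = 1.65625 > 1, so no such prefix code exists.

1.65625; no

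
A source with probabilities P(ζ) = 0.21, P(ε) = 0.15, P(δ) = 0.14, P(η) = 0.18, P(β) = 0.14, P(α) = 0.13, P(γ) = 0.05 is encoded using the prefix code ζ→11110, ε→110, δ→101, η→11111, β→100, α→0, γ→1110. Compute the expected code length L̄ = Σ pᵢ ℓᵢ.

L̄ = Σ pᵢ·ℓᵢ = 0.21·5 + 0.15·3 + 0.14·3 + 0.18·5 + 0.14·3 + 0.13·1 + 0.05·4 = 3.57 bits/symbol.

3.57 bits/symbol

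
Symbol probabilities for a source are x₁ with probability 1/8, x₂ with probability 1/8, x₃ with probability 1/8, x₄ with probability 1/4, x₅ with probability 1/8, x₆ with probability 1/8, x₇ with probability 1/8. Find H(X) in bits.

2.75 bits

Each probability is a power of 1/2, so log₂(1/p) is an integer.
H = Σ p·log₂(1/p) = 1/8·3 + 1/8·3 + 1/8·3 + 1/4·2 + 1/8·3 + 1/8·3 + 1/8·3 = 2.75 bits.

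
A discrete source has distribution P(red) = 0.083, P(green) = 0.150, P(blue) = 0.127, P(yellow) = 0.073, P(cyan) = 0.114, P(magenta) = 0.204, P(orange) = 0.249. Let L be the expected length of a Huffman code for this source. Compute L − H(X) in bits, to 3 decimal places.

Entropy H = −Σ p log₂ p ≈ 2.6867 bits.
Huffman merges: 73/1000+83/1000→39/250; 57/500+127/1000→241/1000; 3/20+39/250→153/500; 51/250+241/1000→89/200; 249/1000+153/500→111/200; 89/200+111/200→1. L = 2703/1000 ≈ 2.7030.
L − H = 2.7030 − 2.6867 = 0.016 bits.

0.016 bits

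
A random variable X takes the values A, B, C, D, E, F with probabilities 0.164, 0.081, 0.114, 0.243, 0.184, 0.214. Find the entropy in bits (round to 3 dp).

H = −Σ pᵢ log₂ pᵢ.
−0.164·log₂(0.164) = 0.4278
−0.081·log₂(0.081) = 0.2937
−0.114·log₂(0.114) = 0.3571
−0.243·log₂(0.243) = 0.4960
−0.184·log₂(0.184) = 0.4494
−0.214·log₂(0.214) = 0.4760
Sum ≈ 2.4999 → 2.500 bits.

2.500 bits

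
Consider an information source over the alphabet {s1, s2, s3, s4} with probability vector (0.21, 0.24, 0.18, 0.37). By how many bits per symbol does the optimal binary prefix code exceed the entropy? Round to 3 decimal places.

0.057 bits

Entropy H = −Σ p log₂ p ≈ 1.9430 bits.
Huffman merges: 9/50+21/100→39/100; 6/25+37/100→61/100; 39/100+61/100→1. L = 2 ≈ 2.0000.
L − H = 2.0000 − 1.9430 = 0.057 bits.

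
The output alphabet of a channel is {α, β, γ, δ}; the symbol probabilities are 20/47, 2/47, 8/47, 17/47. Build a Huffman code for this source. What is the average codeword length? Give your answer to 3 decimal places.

1.787 bits/symbol

Repeatedly combine the two least-probable nodes; the expected code length is the sum of the merged weights.
merge 2/47 + 8/47 → 10/47
merge 10/47 + 17/47 → 27/47
merge 20/47 + 27/47 → 1
L = 10/47 + 27/47 + 1 = 84/47 ≈ 1.787 bits/symbol.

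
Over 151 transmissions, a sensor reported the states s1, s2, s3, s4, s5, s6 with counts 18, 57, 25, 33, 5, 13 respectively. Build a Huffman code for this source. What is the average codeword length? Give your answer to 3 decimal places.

2.358 bits/symbol

Probabilities are the counts divided by 151.
Repeatedly combine the two least-probable nodes; the expected code length is the sum of the merged weights.
merge 5/151 + 13/151 → 18/151
merge 18/151 + 18/151 → 36/151
merge 25/151 + 33/151 → 58/151
merge 36/151 + 57/151 → 93/151
merge 58/151 + 93/151 → 1
L = 18/151 + 36/151 + 58/151 + 93/151 + 1 = 356/151 ≈ 2.358 bits/symbol.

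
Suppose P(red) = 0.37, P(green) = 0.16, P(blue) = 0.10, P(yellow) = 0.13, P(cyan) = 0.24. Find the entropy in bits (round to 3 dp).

H = −Σ pᵢ log₂ pᵢ.
−0.37·log₂(0.37) = 0.5307
−0.16·log₂(0.16) = 0.4230
−0.10·log₂(0.10) = 0.3322
−0.13·log₂(0.13) = 0.3826
−0.24·log₂(0.24) = 0.4941
Sum ≈ 2.1627 → 2.163 bits.

2.163 bits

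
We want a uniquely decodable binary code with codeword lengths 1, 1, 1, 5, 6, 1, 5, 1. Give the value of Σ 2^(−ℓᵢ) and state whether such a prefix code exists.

2.578125; no

With common denominator 2^6 = 64: Σ 2^(−ℓᵢ) = 32/64 + 32/64 + 32/64 + 2/64 + 1/64 + 32/64 + 2/64 + 32/64 = 165/64 = 2.578125.
Kraft's inequality requires Σ ≤ 1; here Σ = 2.578125 > 1, so no such prefix code exists.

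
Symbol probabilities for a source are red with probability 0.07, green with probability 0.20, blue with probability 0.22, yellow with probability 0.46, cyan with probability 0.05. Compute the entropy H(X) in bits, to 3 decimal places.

H = −Σ pᵢ log₂ pᵢ.
−0.07·log₂(0.07) = 0.2686
−0.20·log₂(0.20) = 0.4644
−0.22·log₂(0.22) = 0.4806
−0.46·log₂(0.46) = 0.5153
−0.05·log₂(0.05) = 0.2161
Sum ≈ 1.9449 → 1.945 bits.

1.945 bits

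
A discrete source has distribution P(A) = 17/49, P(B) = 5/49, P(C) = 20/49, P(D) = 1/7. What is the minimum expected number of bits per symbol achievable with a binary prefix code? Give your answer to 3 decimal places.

1.837 bits/symbol

Repeatedly combine the two least-probable nodes; the expected code length is the sum of the merged weights.
merge 5/49 + 1/7 → 12/49
merge 12/49 + 17/49 → 29/49
merge 20/49 + 29/49 → 1
L = 12/49 + 29/49 + 1 = 90/49 ≈ 1.837 bits/symbol.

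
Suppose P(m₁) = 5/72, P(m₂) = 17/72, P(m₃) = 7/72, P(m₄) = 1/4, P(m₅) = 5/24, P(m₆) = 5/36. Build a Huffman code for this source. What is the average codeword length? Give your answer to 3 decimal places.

Repeatedly combine the two least-probable nodes; the expected code length is the sum of the merged weights.
merge 5/72 + 7/72 → 1/6
merge 5/36 + 1/6 → 11/36
merge 5/24 + 17/72 → 4/9
merge 1/4 + 11/36 → 5/9
merge 4/9 + 5/9 → 1
L = 1/6 + 11/36 + 4/9 + 5/9 + 1 = 89/36 ≈ 2.472 bits/symbol.

2.472 bits/symbol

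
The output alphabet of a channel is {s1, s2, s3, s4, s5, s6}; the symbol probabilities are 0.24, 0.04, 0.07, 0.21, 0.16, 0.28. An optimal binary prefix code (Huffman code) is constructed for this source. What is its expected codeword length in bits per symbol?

Repeatedly combine the two least-probable nodes; the expected code length is the sum of the merged weights.
merge 1/25 + 7/100 → 11/100
merge 11/100 + 4/25 → 27/100
merge 21/100 + 6/25 → 9/20
merge 27/100 + 7/25 → 11/20
merge 9/20 + 11/20 → 1
L = 11/100 + 27/100 + 9/20 + 11/20 + 1 = 119/50 = 2.38 bits/symbol.

2.38 bits/symbol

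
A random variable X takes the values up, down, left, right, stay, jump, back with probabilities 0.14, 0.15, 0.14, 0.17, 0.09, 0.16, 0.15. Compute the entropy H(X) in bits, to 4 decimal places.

H = −Σ pᵢ log₂ pᵢ.
−0.14·log₂(0.14) = 0.3971
−0.15·log₂(0.15) = 0.4105
−0.14·log₂(0.14) = 0.3971
−0.17·log₂(0.17) = 0.4346
−0.09·log₂(0.09) = 0.3127
−0.16·log₂(0.16) = 0.4230
−0.15·log₂(0.15) = 0.4105
Sum ≈ 2.7856 → 2.7856 bits.

2.7856 bits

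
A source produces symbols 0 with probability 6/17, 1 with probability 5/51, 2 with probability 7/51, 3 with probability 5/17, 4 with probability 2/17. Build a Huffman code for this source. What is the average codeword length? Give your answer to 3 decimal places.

Repeatedly combine the two least-probable nodes; the expected code length is the sum of the merged weights.
merge 5/51 + 2/17 → 11/51
merge 7/51 + 11/51 → 6/17
merge 5/17 + 6/17 → 11/17
merge 6/17 + 11/17 → 1
L = 11/51 + 6/17 + 11/17 + 1 = 113/51 ≈ 2.216 bits/symbol.

2.216 bits/symbol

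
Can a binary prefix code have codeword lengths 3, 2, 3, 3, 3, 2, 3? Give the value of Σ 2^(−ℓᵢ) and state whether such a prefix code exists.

With common denominator 2^3 = 8: Σ 2^(−ℓᵢ) = 1/8 + 2/8 + 1/8 + 1/8 + 1/8 + 2/8 + 1/8 = 9/8 = 1.125.
Kraft's inequality requires Σ ≤ 1; here Σ = 1.125 > 1, so no such prefix code exists.

1.125; no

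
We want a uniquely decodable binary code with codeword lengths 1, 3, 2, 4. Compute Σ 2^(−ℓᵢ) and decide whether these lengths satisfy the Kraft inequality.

0.9375; yes

With common denominator 2^4 = 16: Σ 2^(−ℓᵢ) = 8/16 + 2/16 + 4/16 + 1/16 = 15/16 = 0.9375.
Kraft's inequality requires Σ ≤ 1; here Σ = 0.9375 ≤ 1, so such a prefix code exists.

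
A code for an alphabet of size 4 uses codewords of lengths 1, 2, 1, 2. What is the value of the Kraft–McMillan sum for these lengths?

1.5

With common denominator 2^2 = 4: Σ 2^(−ℓᵢ) = 2/4 + 1/4 + 2/4 + 1/4 = 6/4 = 1.5.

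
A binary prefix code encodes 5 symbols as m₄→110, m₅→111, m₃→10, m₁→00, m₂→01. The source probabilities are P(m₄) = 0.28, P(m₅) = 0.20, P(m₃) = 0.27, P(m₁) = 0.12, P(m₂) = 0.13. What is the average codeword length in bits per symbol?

L̄ = Σ pᵢ·ℓᵢ = 0.28·3 + 0.20·3 + 0.27·2 + 0.12·2 + 0.13·2 = 2.48 bits/symbol.

2.48 bits/symbol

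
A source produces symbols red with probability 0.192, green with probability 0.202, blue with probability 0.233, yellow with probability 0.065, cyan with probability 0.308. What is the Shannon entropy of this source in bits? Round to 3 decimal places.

H = −Σ pᵢ log₂ pᵢ.
−0.192·log₂(0.192) = 0.4571
−0.202·log₂(0.202) = 0.4661
−0.233·log₂(0.233) = 0.4897
−0.065·log₂(0.065) = 0.2563
−0.308·log₂(0.308) = 0.5233
Sum ≈ 2.1925 → 2.193 bits.

2.193 bits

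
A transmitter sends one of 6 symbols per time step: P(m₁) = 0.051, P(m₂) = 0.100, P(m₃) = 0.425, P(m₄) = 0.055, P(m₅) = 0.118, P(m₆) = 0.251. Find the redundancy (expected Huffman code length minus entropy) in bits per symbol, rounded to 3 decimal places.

Entropy H = −Σ p log₂ p ≈ 2.1703 bits.
Huffman merges: 51/1000+11/200→53/500; 1/10+53/500→103/500; 59/500+103/500→81/250; 251/1000+81/250→23/40; 17/40+23/40→1. L = 2211/1000 ≈ 2.2110.
L − H = 2.2110 − 2.1703 = 0.041 bits.

0.041 bits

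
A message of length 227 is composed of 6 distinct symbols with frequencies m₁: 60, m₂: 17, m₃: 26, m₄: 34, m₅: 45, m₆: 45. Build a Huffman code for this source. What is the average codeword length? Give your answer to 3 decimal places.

Probabilities are the counts divided by 227.
Repeatedly combine the two least-probable nodes; the expected code length is the sum of the merged weights.
merge 17/227 + 26/227 → 43/227
merge 34/227 + 43/227 → 77/227
merge 45/227 + 45/227 → 90/227
merge 60/227 + 77/227 → 137/227
merge 90/227 + 137/227 → 1
L = 43/227 + 77/227 + 90/227 + 137/227 + 1 = 574/227 ≈ 2.529 bits/symbol.

2.529 bits/symbol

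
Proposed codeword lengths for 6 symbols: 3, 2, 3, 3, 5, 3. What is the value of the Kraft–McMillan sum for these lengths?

0.78125

With common denominator 2^5 = 32: Σ 2^(−ℓᵢ) = 4/32 + 8/32 + 4/32 + 4/32 + 1/32 + 4/32 = 25/32 = 0.78125.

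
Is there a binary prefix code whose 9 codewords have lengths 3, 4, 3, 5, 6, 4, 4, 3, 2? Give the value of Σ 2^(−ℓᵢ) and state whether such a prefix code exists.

With common denominator 2^6 = 64: Σ 2^(−ℓᵢ) = 8/64 + 4/64 + 8/64 + 2/64 + 1/64 + 4/64 + 4/64 + 8/64 + 16/64 = 55/64 = 0.859375.
Kraft's inequality requires Σ ≤ 1; here Σ = 0.859375 ≤ 1, so such a prefix code exists.

0.859375; yes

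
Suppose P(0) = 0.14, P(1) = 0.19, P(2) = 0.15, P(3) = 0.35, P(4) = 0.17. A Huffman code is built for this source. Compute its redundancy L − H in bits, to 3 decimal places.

0.062 bits

Entropy H = −Σ p log₂ p ≈ 2.2276 bits.
Huffman merges: 7/50+3/20→29/100; 17/100+19/100→9/25; 29/100+7/20→16/25; 9/25+16/25→1. L = 229/100 ≈ 2.2900.
L − H = 2.2900 − 2.2276 = 0.062 bits.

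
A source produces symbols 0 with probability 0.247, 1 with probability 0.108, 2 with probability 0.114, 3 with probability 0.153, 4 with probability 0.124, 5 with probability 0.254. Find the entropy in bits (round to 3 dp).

H = −Σ pᵢ log₂ pᵢ.
−0.247·log₂(0.247) = 0.4983
−0.108·log₂(0.108) = 0.3468
−0.114·log₂(0.114) = 0.3571
−0.153·log₂(0.153) = 0.4144
−0.124·log₂(0.124) = 0.3734
−0.254·log₂(0.254) = 0.5022
Sum ≈ 2.4922 → 2.492 bits.

2.492 bits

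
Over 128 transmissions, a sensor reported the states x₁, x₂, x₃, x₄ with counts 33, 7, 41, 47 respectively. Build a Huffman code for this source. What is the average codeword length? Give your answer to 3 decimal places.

Probabilities are the counts divided by 128.
Repeatedly combine the two least-probable nodes; the expected code length is the sum of the merged weights.
merge 7/128 + 33/128 → 5/16
merge 5/16 + 41/128 → 81/128
merge 47/128 + 81/128 → 1
L = 5/16 + 81/128 + 1 = 249/128 ≈ 1.945 bits/symbol.

1.945 bits/symbol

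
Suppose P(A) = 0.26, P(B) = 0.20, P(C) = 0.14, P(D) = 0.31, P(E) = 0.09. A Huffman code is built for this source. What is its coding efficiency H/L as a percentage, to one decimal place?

Entropy H = −Σ p log₂ p ≈ 2.2032 bits.
Huffman merges: 9/100+7/50→23/100; 1/5+23/100→43/100; 13/50+31/100→57/100; 43/100+57/100→1. L = 223/100 ≈ 2.2300.
Efficiency = H/L = 2.2032/2.2300 = 98.8%.

98.8%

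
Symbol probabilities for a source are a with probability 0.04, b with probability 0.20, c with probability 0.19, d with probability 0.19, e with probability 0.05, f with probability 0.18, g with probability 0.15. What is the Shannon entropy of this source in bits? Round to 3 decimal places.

2.633 bits

H = −Σ pᵢ log₂ pᵢ.
−0.04·log₂(0.04) = 0.1858
−0.20·log₂(0.20) = 0.4644
−0.19·log₂(0.19) = 0.4552
−0.19·log₂(0.19) = 0.4552
−0.05·log₂(0.05) = 0.2161
−0.18·log₂(0.18) = 0.4453
−0.15·log₂(0.15) = 0.4105
Sum ≈ 2.6325 → 2.633 bits.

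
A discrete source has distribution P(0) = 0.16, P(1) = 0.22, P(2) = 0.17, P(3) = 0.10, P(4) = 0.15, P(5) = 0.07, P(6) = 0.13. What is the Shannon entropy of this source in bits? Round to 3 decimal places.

H = −Σ pᵢ log₂ pᵢ.
−0.16·log₂(0.16) = 0.4230
−0.22·log₂(0.22) = 0.4806
−0.17·log₂(0.17) = 0.4346
−0.10·log₂(0.10) = 0.3322
−0.15·log₂(0.15) = 0.4105
−0.07·log₂(0.07) = 0.2686
−0.13·log₂(0.13) = 0.3826
Sum ≈ 2.7321 → 2.732 bits.

2.732 bits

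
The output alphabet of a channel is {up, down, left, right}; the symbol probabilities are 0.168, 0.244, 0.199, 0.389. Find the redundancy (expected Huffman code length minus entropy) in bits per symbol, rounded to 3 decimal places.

0.056 bits

Entropy H = −Σ p log₂ p ≈ 1.9223 bits.
Huffman merges: 21/125+199/1000→367/1000; 61/250+367/1000→611/1000; 389/1000+611/1000→1. L = 989/500 ≈ 1.9780.
L − H = 1.9780 − 1.9223 = 0.056 bits.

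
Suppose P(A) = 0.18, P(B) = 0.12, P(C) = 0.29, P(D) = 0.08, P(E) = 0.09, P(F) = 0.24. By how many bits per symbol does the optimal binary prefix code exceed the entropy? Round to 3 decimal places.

0.031 bits

Entropy H = −Σ p log₂ p ≈ 2.4286 bits.
Huffman merges: 2/25+9/100→17/100; 3/25+17/100→29/100; 9/50+6/25→21/50; 29/100+29/100→29/50; 21/50+29/50→1. L = 123/50 ≈ 2.4600.
L − H = 2.4600 − 2.4286 = 0.031 bits.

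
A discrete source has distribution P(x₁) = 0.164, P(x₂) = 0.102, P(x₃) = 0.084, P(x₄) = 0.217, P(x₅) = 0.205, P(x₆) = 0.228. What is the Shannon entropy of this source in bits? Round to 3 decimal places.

2.497 bits

H = −Σ pᵢ log₂ pᵢ.
−0.164·log₂(0.164) = 0.4278
−0.102·log₂(0.102) = 0.3359
−0.084·log₂(0.084) = 0.3002
−0.217·log₂(0.217) = 0.4783
−0.205·log₂(0.205) = 0.4687
−0.228·log₂(0.228) = 0.4863
Sum ≈ 2.4972 → 2.497 bits.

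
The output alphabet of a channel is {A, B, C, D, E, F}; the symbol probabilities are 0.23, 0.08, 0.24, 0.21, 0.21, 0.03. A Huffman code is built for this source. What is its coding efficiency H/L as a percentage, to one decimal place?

97.6%

Entropy H = −Σ p log₂ p ≈ 2.3707 bits.
Huffman merges: 3/100+2/25→11/100; 11/100+21/100→8/25; 21/100+23/100→11/25; 6/25+8/25→14/25; 11/25+14/25→1. L = 243/100 ≈ 2.4300.
Efficiency = H/L = 2.3707/2.4300 = 97.6%.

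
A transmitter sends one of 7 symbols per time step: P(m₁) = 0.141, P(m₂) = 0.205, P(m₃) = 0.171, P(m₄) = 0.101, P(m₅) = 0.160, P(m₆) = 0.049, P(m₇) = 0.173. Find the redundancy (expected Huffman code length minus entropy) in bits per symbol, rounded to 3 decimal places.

0.061 bits

Entropy H = −Σ p log₂ p ≈ 2.7111 bits.
Huffman merges: 49/1000+101/1000→3/20; 141/1000+3/20→291/1000; 4/25+171/1000→331/1000; 173/1000+41/200→189/500; 291/1000+331/1000→311/500; 189/500+311/500→1. L = 693/250 ≈ 2.7720.
L − H = 2.7720 − 2.7111 = 0.061 bits.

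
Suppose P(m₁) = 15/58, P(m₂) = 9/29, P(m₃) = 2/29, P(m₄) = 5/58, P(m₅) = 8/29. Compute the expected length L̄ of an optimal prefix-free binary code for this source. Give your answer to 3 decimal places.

Repeatedly combine the two least-probable nodes; the expected code length is the sum of the merged weights.
merge 2/29 + 5/58 → 9/58
merge 9/58 + 15/58 → 12/29
merge 8/29 + 9/29 → 17/29
merge 12/29 + 17/29 → 1
L = 9/58 + 12/29 + 17/29 + 1 = 125/58 ≈ 2.155 bits/symbol.

2.155 bits/symbol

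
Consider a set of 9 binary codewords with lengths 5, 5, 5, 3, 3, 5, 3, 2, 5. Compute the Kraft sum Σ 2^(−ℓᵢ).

With common denominator 2^5 = 32: Σ 2^(−ℓᵢ) = 1/32 + 1/32 + 1/32 + 4/32 + 4/32 + 1/32 + 4/32 + 8/32 + 1/32 = 25/32 = 0.78125.

0.78125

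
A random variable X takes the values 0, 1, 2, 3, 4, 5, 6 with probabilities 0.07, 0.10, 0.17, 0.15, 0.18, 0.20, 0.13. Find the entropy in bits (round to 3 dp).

H = −Σ pᵢ log₂ pᵢ.
−0.07·log₂(0.07) = 0.2686
−0.10·log₂(0.10) = 0.3322
−0.17·log₂(0.17) = 0.4346
−0.15·log₂(0.15) = 0.4105
−0.18·log₂(0.18) = 0.4453
−0.20·log₂(0.20) = 0.4644
−0.13·log₂(0.13) = 0.3826
Sum ≈ 2.7382 → 2.738 bits.

2.738 bits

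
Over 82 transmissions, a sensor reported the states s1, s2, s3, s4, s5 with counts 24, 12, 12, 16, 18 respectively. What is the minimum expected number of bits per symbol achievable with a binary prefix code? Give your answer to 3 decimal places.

2.293 bits/symbol

Probabilities are the counts divided by 82.
Repeatedly combine the two least-probable nodes; the expected code length is the sum of the merged weights.
merge 6/41 + 6/41 → 12/41
merge 8/41 + 9/41 → 17/41
merge 12/41 + 12/41 → 24/41
merge 17/41 + 24/41 → 1
L = 12/41 + 17/41 + 24/41 + 1 = 94/41 ≈ 2.293 bits/symbol.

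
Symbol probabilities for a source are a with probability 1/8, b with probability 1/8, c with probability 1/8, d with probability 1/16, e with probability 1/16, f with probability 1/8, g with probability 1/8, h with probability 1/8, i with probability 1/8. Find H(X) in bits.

3.125 bits

Each probability is a power of 1/2, so log₂(1/p) is an integer.
H = Σ p·log₂(1/p) = 1/8·3 + 1/8·3 + 1/8·3 + 1/16·4 + 1/16·4 + 1/8·3 + 1/8·3 + 1/8·3 + 1/8·3 = 3.125 bits.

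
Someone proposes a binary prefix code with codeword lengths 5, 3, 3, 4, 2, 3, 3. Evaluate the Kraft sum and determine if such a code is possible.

0.84375; yes

With common denominator 2^5 = 32: Σ 2^(−ℓᵢ) = 1/32 + 4/32 + 4/32 + 2/32 + 8/32 + 4/32 + 4/32 = 27/32 = 0.84375.
Kraft's inequality requires Σ ≤ 1; here Σ = 0.84375 ≤ 1, so such a prefix code exists.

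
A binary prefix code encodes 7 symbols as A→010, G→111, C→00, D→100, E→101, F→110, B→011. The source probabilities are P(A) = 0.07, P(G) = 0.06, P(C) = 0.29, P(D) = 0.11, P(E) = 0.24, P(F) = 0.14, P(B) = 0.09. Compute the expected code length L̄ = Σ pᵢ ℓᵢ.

2.71 bits/symbol

L̄ = Σ pᵢ·ℓᵢ = 0.07·3 + 0.06·3 + 0.29·2 + 0.11·3 + 0.24·3 + 0.14·3 + 0.09·3 = 2.71 bits/symbol.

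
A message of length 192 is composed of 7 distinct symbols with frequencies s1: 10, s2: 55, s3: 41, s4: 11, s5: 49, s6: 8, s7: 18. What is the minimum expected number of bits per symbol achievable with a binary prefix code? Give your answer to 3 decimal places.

2.490 bits/symbol

Probabilities are the counts divided by 192.
Repeatedly combine the two least-probable nodes; the expected code length is the sum of the merged weights.
merge 1/24 + 5/96 → 3/32
merge 11/192 + 3/32 → 29/192
merge 3/32 + 29/192 → 47/192
merge 41/192 + 47/192 → 11/24
merge 49/192 + 55/192 → 13/24
merge 11/24 + 13/24 → 1
L = 3/32 + 29/192 + 47/192 + 11/24 + 13/24 + 1 = 239/96 ≈ 2.490 bits/symbol.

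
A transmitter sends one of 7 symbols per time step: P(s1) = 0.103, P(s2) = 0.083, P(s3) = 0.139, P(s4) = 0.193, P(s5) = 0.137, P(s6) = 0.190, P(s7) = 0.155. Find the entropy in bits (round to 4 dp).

2.7546 bits

H = −Σ pᵢ log₂ pᵢ.
−0.103·log₂(0.103) = 0.3378
−0.083·log₂(0.083) = 0.2980
−0.139·log₂(0.139) = 0.3957
−0.193·log₂(0.193) = 0.4581
−0.137·log₂(0.137) = 0.3929
−0.190·log₂(0.190) = 0.4552
−0.155·log₂(0.155) = 0.4169
Sum ≈ 2.7546 → 2.7546 bits.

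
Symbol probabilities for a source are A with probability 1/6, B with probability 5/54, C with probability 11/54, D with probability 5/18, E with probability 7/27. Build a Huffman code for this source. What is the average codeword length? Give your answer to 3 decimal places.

2.259 bits/symbol

Repeatedly combine the two least-probable nodes; the expected code length is the sum of the merged weights.
merge 5/54 + 1/6 → 7/27
merge 11/54 + 7/27 → 25/54
merge 7/27 + 5/18 → 29/54
merge 25/54 + 29/54 → 1
L = 7/27 + 25/54 + 29/54 + 1 = 61/27 ≈ 2.259 bits/symbol.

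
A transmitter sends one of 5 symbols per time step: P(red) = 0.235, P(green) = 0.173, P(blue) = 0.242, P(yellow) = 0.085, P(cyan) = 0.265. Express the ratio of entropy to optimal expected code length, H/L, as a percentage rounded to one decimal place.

98.9%

Entropy H = −Σ p log₂ p ≈ 2.2342 bits.
Huffman merges: 17/200+173/1000→129/500; 47/200+121/500→477/1000; 129/500+53/200→523/1000; 477/1000+523/1000→1. L = 1129/500 ≈ 2.2580.
Efficiency = H/L = 2.2342/2.2580 = 98.9%.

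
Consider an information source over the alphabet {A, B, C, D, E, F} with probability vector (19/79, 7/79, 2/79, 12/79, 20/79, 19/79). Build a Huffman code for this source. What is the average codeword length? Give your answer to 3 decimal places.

2.380 bits/symbol

Repeatedly combine the two least-probable nodes; the expected code length is the sum of the merged weights.
merge 2/79 + 7/79 → 9/79
merge 9/79 + 12/79 → 21/79
merge 19/79 + 19/79 → 38/79
merge 20/79 + 21/79 → 41/79
merge 38/79 + 41/79 → 1
L = 9/79 + 21/79 + 38/79 + 41/79 + 1 = 188/79 ≈ 2.380 bits/symbol.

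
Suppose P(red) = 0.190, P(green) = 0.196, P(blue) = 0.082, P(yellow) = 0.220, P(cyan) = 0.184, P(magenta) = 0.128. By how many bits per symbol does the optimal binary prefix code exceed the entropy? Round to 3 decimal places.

Entropy H = −Σ p log₂ p ≈ 2.5215 bits.
Huffman merges: 41/500+16/125→21/100; 23/125+19/100→187/500; 49/250+21/100→203/500; 11/50+187/500→297/500; 203/500+297/500→1. L = 323/125 ≈ 2.5840.
L − H = 2.5840 − 2.5215 = 0.063 bits.

0.063 bits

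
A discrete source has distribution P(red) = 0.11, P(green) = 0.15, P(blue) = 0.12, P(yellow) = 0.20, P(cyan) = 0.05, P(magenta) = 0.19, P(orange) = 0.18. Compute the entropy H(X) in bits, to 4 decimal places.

2.7089 bits

H = −Σ pᵢ log₂ pᵢ.
−0.11·log₂(0.11) = 0.3503
−0.15·log₂(0.15) = 0.4105
−0.12·log₂(0.12) = 0.3671
−0.20·log₂(0.20) = 0.4644
−0.05·log₂(0.05) = 0.2161
−0.19·log₂(0.19) = 0.4552
−0.18·log₂(0.18) = 0.4453
Sum ≈ 2.7089 → 2.7089 bits.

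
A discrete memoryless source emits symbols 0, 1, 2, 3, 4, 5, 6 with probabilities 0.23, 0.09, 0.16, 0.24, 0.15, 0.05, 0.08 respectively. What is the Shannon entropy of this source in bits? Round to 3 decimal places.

H = −Σ pᵢ log₂ pᵢ.
−0.23·log₂(0.23) = 0.4877
−0.09·log₂(0.09) = 0.3127
−0.16·log₂(0.16) = 0.4230
−0.24·log₂(0.24) = 0.4941
−0.15·log₂(0.15) = 0.4105
−0.05·log₂(0.05) = 0.2161
−0.08·log₂(0.08) = 0.2915
Sum ≈ 2.6356 → 2.636 bits.

2.636 bits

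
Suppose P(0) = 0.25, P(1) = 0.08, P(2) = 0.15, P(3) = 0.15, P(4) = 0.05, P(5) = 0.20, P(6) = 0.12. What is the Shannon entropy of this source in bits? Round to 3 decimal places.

2.660 bits

H = −Σ pᵢ log₂ pᵢ.
−0.25·log₂(0.25) = 0.5000
−0.08·log₂(0.08) = 0.2915
−0.15·log₂(0.15) = 0.4105
−0.15·log₂(0.15) = 0.4105
−0.05·log₂(0.05) = 0.2161
−0.20·log₂(0.20) = 0.4644
−0.12·log₂(0.12) = 0.3671
Sum ≈ 2.6601 → 2.660 bits.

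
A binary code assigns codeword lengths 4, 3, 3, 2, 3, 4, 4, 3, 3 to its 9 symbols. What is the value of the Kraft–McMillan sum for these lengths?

With common denominator 2^4 = 16: Σ 2^(−ℓᵢ) = 1/16 + 2/16 + 2/16 + 4/16 + 2/16 + 1/16 + 1/16 + 2/16 + 2/16 = 17/16 = 1.0625.

1.0625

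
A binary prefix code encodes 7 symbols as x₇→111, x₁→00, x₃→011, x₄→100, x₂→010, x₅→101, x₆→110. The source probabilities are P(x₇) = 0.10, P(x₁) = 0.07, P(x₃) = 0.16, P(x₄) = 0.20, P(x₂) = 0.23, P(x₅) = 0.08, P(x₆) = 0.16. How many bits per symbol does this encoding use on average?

2.93 bits/symbol

L̄ = Σ pᵢ·ℓᵢ = 0.10·3 + 0.07·2 + 0.16·3 + 0.20·3 + 0.23·3 + 0.08·3 + 0.16·3 = 2.93 bits/symbol.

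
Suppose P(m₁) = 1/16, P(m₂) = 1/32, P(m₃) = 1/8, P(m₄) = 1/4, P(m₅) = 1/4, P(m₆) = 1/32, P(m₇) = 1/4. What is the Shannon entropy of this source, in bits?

Each probability is a power of 1/2, so log₂(1/p) is an integer.
H = Σ p·log₂(1/p) = 1/16·4 + 1/32·5 + 1/8·3 + 1/4·2 + 1/4·2 + 1/32·5 + 1/4·2 = 2.4375 bits.

2.4375 bits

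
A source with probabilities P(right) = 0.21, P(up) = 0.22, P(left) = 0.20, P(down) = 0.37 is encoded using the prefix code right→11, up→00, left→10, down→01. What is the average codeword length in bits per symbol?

2 bits/symbol

L̄ = Σ pᵢ·ℓᵢ = 0.21·2 + 0.22·2 + 0.20·2 + 0.37·2 = 2 bits/symbol.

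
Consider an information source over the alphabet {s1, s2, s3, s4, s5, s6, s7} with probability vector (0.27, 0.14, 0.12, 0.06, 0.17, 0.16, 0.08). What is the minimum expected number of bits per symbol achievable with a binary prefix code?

Repeatedly combine the two least-probable nodes; the expected code length is the sum of the merged weights.
merge 3/50 + 2/25 → 7/50
merge 3/25 + 7/50 → 13/50
merge 7/50 + 4/25 → 3/10
merge 17/100 + 13/50 → 43/100
merge 27/100 + 3/10 → 57/100
merge 43/100 + 57/100 → 1
L = 7/50 + 13/50 + 3/10 + 43/100 + 57/100 + 1 = 27/10 = 2.7 bits/symbol.

2.7 bits/symbol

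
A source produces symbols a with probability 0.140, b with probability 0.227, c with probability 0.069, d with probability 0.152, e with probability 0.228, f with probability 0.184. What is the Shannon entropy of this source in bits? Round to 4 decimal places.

H = −Σ pᵢ log₂ pᵢ.
−0.140·log₂(0.140) = 0.3971
−0.227·log₂(0.227) = 0.4856
−0.069·log₂(0.069) = 0.2662
−0.152·log₂(0.152) = 0.4131
−0.228·log₂(0.228) = 0.4863
−0.184·log₂(0.184) = 0.4494
Sum ≈ 2.4977 → 2.4977 bits.

2.4977 bits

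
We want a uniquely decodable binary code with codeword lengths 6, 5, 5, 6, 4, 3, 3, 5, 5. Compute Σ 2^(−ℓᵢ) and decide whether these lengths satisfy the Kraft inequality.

0.46875; yes

With common denominator 2^6 = 64: Σ 2^(−ℓᵢ) = 1/64 + 2/64 + 2/64 + 1/64 + 4/64 + 8/64 + 8/64 + 2/64 + 2/64 = 30/64 = 0.46875.
Kraft's inequality requires Σ ≤ 1; here Σ = 0.46875 ≤ 1, so such a prefix code exists.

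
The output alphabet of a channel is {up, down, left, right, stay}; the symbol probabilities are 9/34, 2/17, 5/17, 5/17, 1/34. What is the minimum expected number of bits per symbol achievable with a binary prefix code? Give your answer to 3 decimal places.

Repeatedly combine the two least-probable nodes; the expected code length is the sum of the merged weights.
merge 1/34 + 2/17 → 5/34
merge 5/34 + 9/34 → 7/17
merge 5/17 + 5/17 → 10/17
merge 7/17 + 10/17 → 1
L = 5/34 + 7/17 + 10/17 + 1 = 73/34 ≈ 2.147 bits/symbol.

2.147 bits/symbol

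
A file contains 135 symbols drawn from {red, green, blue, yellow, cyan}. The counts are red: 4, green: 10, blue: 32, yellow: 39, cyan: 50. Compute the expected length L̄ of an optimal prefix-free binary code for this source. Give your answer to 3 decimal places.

2.074 bits/symbol

Probabilities are the counts divided by 135.
Repeatedly combine the two least-probable nodes; the expected code length is the sum of the merged weights.
merge 4/135 + 2/27 → 14/135
merge 14/135 + 32/135 → 46/135
merge 13/45 + 46/135 → 17/27
merge 10/27 + 17/27 → 1
L = 14/135 + 46/135 + 17/27 + 1 = 56/27 ≈ 2.074 bits/symbol.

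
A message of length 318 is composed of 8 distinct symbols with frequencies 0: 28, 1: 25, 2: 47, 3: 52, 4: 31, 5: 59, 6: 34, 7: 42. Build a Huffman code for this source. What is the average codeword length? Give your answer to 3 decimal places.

Probabilities are the counts divided by 318.
Repeatedly combine the two least-probable nodes; the expected code length is the sum of the merged weights.
merge 25/318 + 14/159 → 1/6
merge 31/318 + 17/159 → 65/318
merge 7/53 + 47/318 → 89/318
merge 26/159 + 1/6 → 35/106
merge 59/318 + 65/318 → 62/159
merge 89/318 + 35/106 → 97/159
merge 62/159 + 97/159 → 1
L = 1/6 + 65/318 + 89/318 + 35/106 + 62/159 + 97/159 + 1 = 158/53 ≈ 2.981 bits/symbol.

2.981 bits/symbol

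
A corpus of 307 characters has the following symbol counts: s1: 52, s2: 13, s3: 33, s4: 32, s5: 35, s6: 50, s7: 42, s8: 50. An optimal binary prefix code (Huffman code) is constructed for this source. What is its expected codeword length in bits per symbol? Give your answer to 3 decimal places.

Probabilities are the counts divided by 307.
Repeatedly combine the two least-probable nodes; the expected code length is the sum of the merged weights.
merge 13/307 + 32/307 → 45/307
merge 33/307 + 35/307 → 68/307
merge 42/307 + 45/307 → 87/307
merge 50/307 + 50/307 → 100/307
merge 52/307 + 68/307 → 120/307
merge 87/307 + 100/307 → 187/307
merge 120/307 + 187/307 → 1
L = 45/307 + 68/307 + 87/307 + 100/307 + 120/307 + 187/307 + 1 = 914/307 ≈ 2.977 bits/symbol.

2.977 bits/symbol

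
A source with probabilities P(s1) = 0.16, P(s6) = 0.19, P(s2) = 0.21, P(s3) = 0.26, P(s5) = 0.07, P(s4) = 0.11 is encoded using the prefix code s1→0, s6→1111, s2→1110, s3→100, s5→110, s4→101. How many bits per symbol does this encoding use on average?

L̄ = Σ pᵢ·ℓᵢ = 0.16·1 + 0.19·4 + 0.21·4 + 0.26·3 + 0.07·3 + 0.11·3 = 3.08 bits/symbol.

3.08 bits/symbol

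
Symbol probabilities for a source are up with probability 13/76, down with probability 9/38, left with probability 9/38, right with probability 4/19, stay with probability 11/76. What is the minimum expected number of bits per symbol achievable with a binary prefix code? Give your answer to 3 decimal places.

2.316 bits/symbol

Repeatedly combine the two least-probable nodes; the expected code length is the sum of the merged weights.
merge 11/76 + 13/76 → 6/19
merge 4/19 + 9/38 → 17/38
merge 9/38 + 6/19 → 21/38
merge 17/38 + 21/38 → 1
L = 6/19 + 17/38 + 21/38 + 1 = 44/19 ≈ 2.316 bits/symbol.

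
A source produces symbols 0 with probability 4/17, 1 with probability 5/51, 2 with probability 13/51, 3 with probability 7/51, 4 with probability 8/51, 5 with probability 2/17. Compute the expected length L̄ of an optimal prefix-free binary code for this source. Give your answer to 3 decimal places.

2.510 bits/symbol

Repeatedly combine the two least-probable nodes; the expected code length is the sum of the merged weights.
merge 5/51 + 2/17 → 11/51
merge 7/51 + 8/51 → 5/17
merge 11/51 + 4/17 → 23/51
merge 13/51 + 5/17 → 28/51
merge 23/51 + 28/51 → 1
L = 11/51 + 5/17 + 23/51 + 28/51 + 1 = 128/51 ≈ 2.510 bits/symbol.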